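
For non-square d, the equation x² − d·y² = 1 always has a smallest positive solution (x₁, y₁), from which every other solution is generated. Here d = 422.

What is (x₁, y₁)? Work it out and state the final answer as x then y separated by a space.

√422 = [20; 1,1,5,2,1,…,1,1,40, …], period ℓ=14 (even) → k=13
i=0: a=20 ⇒ p=20, q=1
…
i=3: a=5 ⇒ p=226, q=11
…
i=6: a=3 ⇒ p=2650, q=129
i=7: a=20 ⇒ p=53719, q=2615
i=8: a=3 ⇒ p=163807, q=7974
…
i=10: a=2 ⇒ p=598859, q=29152
i=11: a=5 ⇒ p=3211821, q=156349
i=12: a=1 ⇒ p=3810680, q=185501
i=13: a=1 ⇒ p=7022501, q=341850
fundamental: x₁=7022501, y₁=341850  (since 49315520295001 − 422·116861422500 = 1)

7022501 341850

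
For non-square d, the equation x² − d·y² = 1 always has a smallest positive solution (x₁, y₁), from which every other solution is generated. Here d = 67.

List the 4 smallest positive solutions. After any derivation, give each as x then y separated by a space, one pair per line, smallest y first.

48842 5967
4771081927 582880428
466058366908226 56938091722785
45526445508292066657 5561940551265649512

d=67: √d = [8; 5,2,1,1,7,1,1,2,5,16] (ℓ=10, even), read p_9/q_9
step 0: (8, 1)  from 8·(1,0) + (0,1)
…
step 2: (90, 11)  from 2·(41,5) + (8,1)
…
step 5: (1678, 205)  from 7·(221,27) + (131,16)
step 6: (1899, 232)  from 1·(1678,205) + (221,27)
step 7: (3577, 437)  from 1·(1899,232) + (1678,205)
step 8: (9053, 1106)  from 2·(3577,437) + (1899,232)
step 9: (48842, 5967)  from 5·(9053,1106) + (3577,437)
fundamental: x₁=48842, y₁=5967  (since 2385540964 − 67·35605089 = 1)
n=2: (48842,5967)∘(48842,5967) = (48842·48842+67·5967·5967, 48842·5967+5967·48842) = (4771081927,582880428)
n=3: (4771081927,582880428)∘(48842,5967) = (48842·4771081927+67·5967·582880428, 48842·582880428+5967·4771081927) = (466058366908226,56938091722785)
n=4: (466058366908226,56938091722785)∘(48842,5967) = (48842·466058366908226+67·5967·56938091722785, 48842·56938091722785+5967·466058366908226) = (45526445508292066657,5561940551265649512)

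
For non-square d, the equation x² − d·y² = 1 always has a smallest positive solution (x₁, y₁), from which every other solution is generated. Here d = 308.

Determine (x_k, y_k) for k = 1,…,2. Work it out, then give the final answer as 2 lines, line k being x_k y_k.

351 20
246401 14040

[17; 1,1,4,1,1,34] for √308; ℓ=6 ⇒ convergent index 5
step 0: (17, 1)  from 17·(1,0) + (0,1)
…
step 3: (158, 9)  from 4·(35,2) + (18,1)
step 4: (193, 11)  from 1·(158,9) + (35,2)
step 5: (351, 20)  from 1·(193,11) + (158,9)
→ (351, 20).  Check: 351²=123201, 308·20²=123200, difference 1.
k=2:  x_2 = 351·351+308·20·20 = 246401,  y_2 = 351·20+20·351 = 14040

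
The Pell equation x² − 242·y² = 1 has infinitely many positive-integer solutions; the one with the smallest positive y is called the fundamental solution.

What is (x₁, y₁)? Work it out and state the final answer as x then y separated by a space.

19601 1260

d=242: √d = [15; 1,1,3,1,14,1,3,1,1,30] (ℓ=10, even), read p_9/q_9
k=0  a_k=15  p_k/q_k = 15/1
k=1  a_k=1  p_k/q_k = 16/1
…
k=3  a_k=3  p_k/q_k = 109/7
k=4  a_k=1  p_k/q_k = 140/9
k=5  a_k=14  p_k/q_k = 2069/133
k=6  a_k=1  p_k/q_k = 2209/142
k=7  a_k=3  p_k/q_k = 8696/559
k=8  a_k=1  p_k/q_k = 10905/701
k=9  a_k=1  p_k/q_k = 19601/1260
→ (19601, 1260).  Check: 19601²=384199201, 242·1260²=384199200, difference 1.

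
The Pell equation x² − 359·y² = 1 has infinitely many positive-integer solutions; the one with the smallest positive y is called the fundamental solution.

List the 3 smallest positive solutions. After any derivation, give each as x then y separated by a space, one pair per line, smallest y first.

360 19
259199 13680
186622920 9849581

d=359: √d = [18; 1,17,1,36] (ℓ=4, even), read p_3/q_3
i=0: a=18 ⇒ p=18, q=1
i=1: a=1 ⇒ p=19, q=1
i=2: a=17 ⇒ p=341, q=18
i=3: a=1 ⇒ p=360, q=19
(x₁, y₁) = (360, 19);  360² − 359·19² = 1 ✓
n=2: (360,19)∘(360,19) = (360·360+359·19·19, 360·19+19·360) = (259199,13680)
n=3: (259199,13680)∘(360,19) = (360·259199+359·19·13680, 360·13680+19·259199) = (186622920,9849581)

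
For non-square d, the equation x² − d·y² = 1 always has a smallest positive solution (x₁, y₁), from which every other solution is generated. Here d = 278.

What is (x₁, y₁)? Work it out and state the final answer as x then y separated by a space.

[16; 1,2,16,2,1,32] for √278; ℓ=6 ⇒ convergent index 5
a_0=16:  p_0=16·1+0=16,  q_0=16·0+1=1
…
a_2=2:  p_2=2·17+16=50,  q_2=2·1+1=3
a_3=16:  p_3=16·50+17=817,  q_3=16·3+1=49
a_4=2:  p_4=2·817+50=1684,  q_4=2·49+3=101
a_5=1:  p_5=1·1684+817=2501,  q_5=1·101+49=150
→ (2501, 150).  Check: 2501²=6255001, 278·150²=6255000, difference 1.

2501 150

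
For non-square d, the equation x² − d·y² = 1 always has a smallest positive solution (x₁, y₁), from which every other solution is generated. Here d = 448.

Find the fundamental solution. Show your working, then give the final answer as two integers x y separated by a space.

127 6

[21; 6,42] for √448; ℓ=2 ⇒ convergent index 1
k=0  a_k=21  p_k/q_k = 21/1
k=1  a_k=6  p_k/q_k = 127/6
(x₁, y₁) = (127, 6);  127² − 448·6² = 1 ✓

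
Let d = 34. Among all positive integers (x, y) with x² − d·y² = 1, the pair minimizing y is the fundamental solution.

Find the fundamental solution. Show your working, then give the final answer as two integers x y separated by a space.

35 6

[5; 1,4,1,10] for √34; ℓ=4 ⇒ convergent index 3
k=0  a_k=5  p_k/q_k = 5/1
k=1  a_k=1  p_k/q_k = 6/1
k=2  a_k=4  p_k/q_k = 29/5
k=3  a_k=1  p_k/q_k = 35/6
→ (35, 6).  Check: 35²=1225, 34·6²=1224, difference 1.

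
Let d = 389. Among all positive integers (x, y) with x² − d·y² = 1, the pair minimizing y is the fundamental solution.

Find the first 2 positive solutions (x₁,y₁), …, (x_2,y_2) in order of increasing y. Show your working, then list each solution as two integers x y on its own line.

3287049 166660
21609382256801 1095639172680

√389 → a₀=19, period (1,2,1,1,1,1,2,1,38); ℓ=9 odd so k=17
k=0  a_k=19  p_k/q_k = 19/1
k=1  a_k=1  p_k/q_k = 20/1
…
k=3  a_k=1  p_k/q_k = 79/4
k=4  a_k=1  p_k/q_k = 138/7
k=5  a_k=1  p_k/q_k = 217/11
k=6  a_k=1  p_k/q_k = 355/18
k=7  a_k=2  p_k/q_k = 927/47
…
k=9  a_k=38  p_k/q_k = 49643/2517
k=10  a_k=1  p_k/q_k = 50925/2582
k=11  a_k=2  p_k/q_k = 151493/7681
k=12  a_k=1  p_k/q_k = 202418/10263
k=13  a_k=1  p_k/q_k = 353911/17944
k=14  a_k=1  p_k/q_k = 556329/28207
k=15  a_k=1  p_k/q_k = 910240/46151
k=16  a_k=2  p_k/q_k = 2376809/120509
k=17  a_k=1  p_k/q_k = 3287049/166660
fundamental: x₁=3287049, y₁=166660  (since 10804691128401 − 389·27775555600 = 1)
(x_2, y_2) = (3287049·3287049 + 389·166660·166660, 3287049·166660 + 166660·3287049) = (21609382256801, 1095639172680)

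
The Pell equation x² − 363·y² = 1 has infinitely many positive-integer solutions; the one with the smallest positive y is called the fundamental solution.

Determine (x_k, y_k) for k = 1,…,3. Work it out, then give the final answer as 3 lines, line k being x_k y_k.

√363 → a₀=19, period (19,38); ℓ=2 even so k=1
i=0: a=19 ⇒ p=19, q=1
i=1: a=19 ⇒ p=362, q=19
→ (362, 19).  Check: 362²=131044, 363·19²=131043, difference 1.
(362+19√363)^2 = 262087 + 13756√363
(362+19√363)^3 = 189750626 + 9959325√363

362 19
262087 13756
189750626 9959325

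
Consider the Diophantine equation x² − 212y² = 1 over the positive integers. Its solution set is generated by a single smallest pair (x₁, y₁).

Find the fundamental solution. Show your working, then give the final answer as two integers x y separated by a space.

66249 4550

d=212: √d = [14; 1,1,3,1,1,…,1,1,28] (ℓ=14, even), read p_13/q_13
a_0=14:  p_0=14·1+0=14,  q_0=14·0+1=1
a_1=1:  p_1=1·14+1=15,  q_1=1·1+0=1
…
a_9=1:  p_9=1·2781+2417=5198,  q_9=1·191+166=357
…
a_11=3:  p_11=3·7979+5198=29135,  q_11=3·548+357=2001
a_12=1:  p_12=1·29135+7979=37114,  q_12=1·2001+548=2549
a_13=1:  p_13=1·37114+29135=66249,  q_13=1·2549+2001=4550
fundamental: x₁=66249, y₁=4550  (since 4388930001 − 212·20702500 = 1)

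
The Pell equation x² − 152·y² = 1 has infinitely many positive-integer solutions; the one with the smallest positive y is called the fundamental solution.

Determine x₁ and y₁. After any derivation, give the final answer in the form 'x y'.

[12; 3,24] for √152; ℓ=2 ⇒ convergent index 1
i=0: a=12 ⇒ p=12, q=1
i=1: a=3 ⇒ p=37, q=3
fundamental: x₁=37, y₁=3  (since 1369 − 152·9 = 1)

37 3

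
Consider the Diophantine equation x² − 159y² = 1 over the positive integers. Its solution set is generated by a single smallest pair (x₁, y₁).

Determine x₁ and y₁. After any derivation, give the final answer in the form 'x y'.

1324 105

√159 → a₀=12, period (1,1,1,1,3,1,1,1,1,24); ℓ=10 even so k=9
i=0: a=12 ⇒ p=12, q=1
i=1: a=1 ⇒ p=13, q=1
…
i=3: a=1 ⇒ p=38, q=3
i=4: a=1 ⇒ p=63, q=5
…
i=6: a=1 ⇒ p=290, q=23
i=7: a=1 ⇒ p=517, q=41
i=8: a=1 ⇒ p=807, q=64
i=9: a=1 ⇒ p=1324, q=105
(x₁, y₁) = (1324, 105);  1324² − 159·105² = 1 ✓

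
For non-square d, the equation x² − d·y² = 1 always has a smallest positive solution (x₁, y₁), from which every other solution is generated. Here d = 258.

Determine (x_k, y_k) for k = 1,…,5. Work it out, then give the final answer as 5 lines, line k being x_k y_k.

[16; 16,32] for √258; ℓ=2 ⇒ convergent index 1
i=0: a=16 ⇒ p=16, q=1
i=1: a=16 ⇒ p=257, q=16
(x₁, y₁) = (257, 16);  257² − 258·16² = 1 ✓
(x_2, y_2) = (257·257 + 258·16·16, 257·16 + 16·257) = (132097, 8224)
(x_3, y_3) = (257·132097 + 258·16·8224, 257·8224 + 16·132097) = (67897601, 4227120)
(x_4, y_4) = (257·67897601 + 258·16·4227120, 257·4227120 + 16·67897601) = (34899234817, 2172731456)
(x_5, y_5) = (257·34899234817 + 258·16·2172731456, 257·2172731456 + 16·34899234817) = (17938138798337, 1116779741264)

257 16
132097 8224
67897601 4227120
34899234817 2172731456
17938138798337 1116779741264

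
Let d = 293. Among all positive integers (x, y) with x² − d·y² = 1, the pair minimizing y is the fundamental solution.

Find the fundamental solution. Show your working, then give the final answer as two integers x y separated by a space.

12320649 719780

√293 = [17; 8,1,1,8,34, …], period ℓ=5 (odd) → k=9
i=0: a=17 ⇒ p=17, q=1
…
i=5: a=34 ⇒ p=84679, q=4947
…
i=8: a=1 ⇒ p=1444507, q=84389
i=9: a=8 ⇒ p=12320649, q=719780
fundamental: x₁=12320649, y₁=719780  (since 151798391781201 − 293·518083248400 = 1)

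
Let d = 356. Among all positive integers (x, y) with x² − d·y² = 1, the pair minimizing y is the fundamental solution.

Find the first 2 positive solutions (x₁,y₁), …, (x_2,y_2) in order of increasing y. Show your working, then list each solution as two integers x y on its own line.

500001 26500
500002000001 26500053000

√356 = [18; 1,6,1,1,2,…,6,1,36, …], period ℓ=14 (even) → k=13
step 0: (18, 1)  from 18·(1,0) + (0,1)
…
step 3: (151, 8)  from 1·(132,7) + (19,1)
step 4: (283, 15)  from 1·(151,8) + (132,7)
…
step 8: (9717, 515)  from 1·(8717,462) + (1000,53)
…
step 11: (66019, 3499)  from 1·(37868,2007) + (28151,1492)
step 12: (433982, 23001)  from 6·(66019,3499) + (37868,2007)
step 13: (500001, 26500)  from 1·(433982,23001) + (66019,3499)
(x₁, y₁) = (500001, 26500);  500001² − 356·26500² = 1 ✓
k=2:  x_2 = 500001·500001+356·26500·26500 = 500002000001,  y_2 = 500001·26500+26500·500001 = 26500053000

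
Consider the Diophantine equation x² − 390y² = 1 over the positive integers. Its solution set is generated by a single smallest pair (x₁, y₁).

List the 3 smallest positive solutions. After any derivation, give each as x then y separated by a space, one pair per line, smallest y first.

√390 → a₀=19, period (1,2,1,38); ℓ=4 even so k=3
a_0=19:  p_0=19·1+0=19,  q_0=19·0+1=1
a_1=1:  p_1=1·19+1=20,  q_1=1·1+0=1
a_2=2:  p_2=2·20+19=59,  q_2=2·1+1=3
a_3=1:  p_3=1·59+20=79,  q_3=1·3+1=4
(x₁, y₁) = (79, 4);  79² − 390·4² = 1 ✓
(x_2, y_2) = (79·79 + 390·4·4, 79·4 + 4·79) = (12481, 632)
(x_3, y_3) = (79·12481 + 390·4·632, 79·632 + 4·12481) = (1971919, 99852)

79 4
12481 632
1971919 99852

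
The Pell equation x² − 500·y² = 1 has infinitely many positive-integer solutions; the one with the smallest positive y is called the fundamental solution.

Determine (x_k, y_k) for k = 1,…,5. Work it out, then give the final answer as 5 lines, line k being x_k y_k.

930249 41602
1730726404001 77400437796
3220013013190122249 144003359718540806
5990827771012465337616001 267917962749548332043592
11145923086309929722690704506249 498460833859465169310720288010

√500 → a₀=22, period (2,1,3,2,1,…,1,2,44); ℓ=14 even so k=13
step 0: (22, 1)  from 22·(1,0) + (0,1)
…
step 2: (67, 3)  from 1·(45,2) + (22,1)
…
step 7: (14445, 646)  from 10·(1364,61) + (805,36)
step 8: (15809, 707)  from 1·(14445,646) + (1364,61)
step 9: (30254, 1353)  from 1·(15809,707) + (14445,646)
…
step 11: (259205, 11592)  from 3·(76317,3413) + (30254,1353)
step 12: (335522, 15005)  from 1·(259205,11592) + (76317,3413)
step 13: (930249, 41602)  from 2·(335522,15005) + (259205,11592)
(x₁, y₁) = (930249, 41602);  930249² − 500·41602² = 1 ✓
(x_2, y_2) = (930249·930249 + 500·41602·41602, 930249·41602 + 41602·930249) = (1730726404001, 77400437796)
(x_3, y_3) = (930249·1730726404001 + 500·41602·77400437796, 930249·77400437796 + 41602·1730726404001) = (3220013013190122249, 144003359718540806)
(x_4, y_4) = (930249·3220013013190122249 + 500·41602·144003359718540806, 930249·144003359718540806 + 41602·3220013013190122249) = (5990827771012465337616001, 267917962749548332043592)
(x_5, y_5) = (930249·5990827771012465337616001 + 500·41602·267917962749548332043592, 930249·267917962749548332043592 + 41602·5990827771012465337616001) = (11145923086309929722690704506249, 498460833859465169310720288010)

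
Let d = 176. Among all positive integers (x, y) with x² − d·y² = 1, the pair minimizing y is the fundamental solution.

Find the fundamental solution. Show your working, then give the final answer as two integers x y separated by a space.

199 15

√176 → a₀=13, period (3,1,3,26); ℓ=4 even so k=3
i=0: a=13 ⇒ p=13, q=1
i=1: a=3 ⇒ p=40, q=3
i=2: a=1 ⇒ p=53, q=4
i=3: a=3 ⇒ p=199, q=15
(x₁, y₁) = (199, 15);  199² − 176·15² = 1 ✓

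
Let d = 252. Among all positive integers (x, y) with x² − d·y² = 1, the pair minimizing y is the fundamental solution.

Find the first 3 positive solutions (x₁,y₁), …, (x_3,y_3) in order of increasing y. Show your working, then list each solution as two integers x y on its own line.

127 8
32257 2032
8193151 516120

d=252: √d = [15; 1,6,1,30] (ℓ=4, even), read p_3/q_3
k=0  a_k=15  p_k/q_k = 15/1
…
k=2  a_k=6  p_k/q_k = 111/7
k=3  a_k=1  p_k/q_k = 127/8
→ (127, 8).  Check: 127²=16129, 252·8²=16128, difference 1.
(x_2, y_2) = (127·127 + 252·8·8, 127·8 + 8·127) = (32257, 2032)
(x_3, y_3) = (127·32257 + 252·8·2032, 127·2032 + 8·32257) = (8193151, 516120)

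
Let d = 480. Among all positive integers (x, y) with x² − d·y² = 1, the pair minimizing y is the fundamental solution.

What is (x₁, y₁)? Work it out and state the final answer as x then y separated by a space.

d=480: √d = [21; 1,9,1,42] (ℓ=4, even), read p_3/q_3
i=0: a=21 ⇒ p=21, q=1
i=1: a=1 ⇒ p=22, q=1
i=2: a=9 ⇒ p=219, q=10
i=3: a=1 ⇒ p=241, q=11
fundamental: x₁=241, y₁=11  (since 58081 − 480·121 = 1)

241 11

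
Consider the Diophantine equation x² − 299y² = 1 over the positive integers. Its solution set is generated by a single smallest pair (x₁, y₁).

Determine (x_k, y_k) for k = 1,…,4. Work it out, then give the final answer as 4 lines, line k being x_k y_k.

√299 = [17; 3,2,3,34, …], period ℓ=4 (even) → k=3
step 0: (17, 1)  from 17·(1,0) + (0,1)
…
step 2: (121, 7)  from 2·(52,3) + (17,1)
step 3: (415, 24)  from 3·(121,7) + (52,3)
→ (415, 24).  Check: 415²=172225, 299·24²=172224, difference 1.
k=2:  x_2 = 415·415+299·24·24 = 344449,  y_2 = 415·24+24·415 = 19920
k=3:  x_3 = 415·344449+299·24·19920 = 285892255,  y_3 = 415·19920+24·344449 = 16533576
k=4:  x_4 = 415·285892255+299·24·16533576 = 237290227201,  y_4 = 415·16533576+24·285892255 = 13722848160

415 24
344449 19920
285892255 16533576
237290227201 13722848160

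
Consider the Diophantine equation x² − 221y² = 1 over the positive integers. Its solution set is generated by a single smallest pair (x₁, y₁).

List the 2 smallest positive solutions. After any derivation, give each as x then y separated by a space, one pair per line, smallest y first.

1665 112
5544449 372960

√221 = [14; 1,6,2,6,1,28, …], period ℓ=6 (even) → k=5
a_0=14:  p_0=14·1+0=14,  q_0=14·0+1=1
a_1=1:  p_1=1·14+1=15,  q_1=1·1+0=1
a_2=6:  p_2=6·15+14=104,  q_2=6·1+1=7
a_3=2:  p_3=2·104+15=223,  q_3=2·7+1=15
a_4=6:  p_4=6·223+104=1442,  q_4=6·15+7=97
a_5=1:  p_5=1·1442+223=1665,  q_5=1·97+15=112
→ (1665, 112).  Check: 1665²=2772225, 221·112²=2772224, difference 1.
(1665+112√221)^2 = 5544449 + 372960√221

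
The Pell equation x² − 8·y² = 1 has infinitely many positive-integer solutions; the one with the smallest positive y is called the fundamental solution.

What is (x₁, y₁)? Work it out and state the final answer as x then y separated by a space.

3 1

√8 → a₀=2, period (1,4); ℓ=2 even so k=1
k=0  a_k=2  p_k/q_k = 2/1
k=1  a_k=1  p_k/q_k = 3/1
(x₁, y₁) = (3, 1);  3² − 8·1² = 1 ✓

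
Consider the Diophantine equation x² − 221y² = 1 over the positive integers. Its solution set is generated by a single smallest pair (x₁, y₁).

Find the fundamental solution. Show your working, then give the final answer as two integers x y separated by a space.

1665 112

[14; 1,6,2,6,1,28] for √221; ℓ=6 ⇒ convergent index 5
k=0  a_k=14  p_k/q_k = 14/1
k=1  a_k=1  p_k/q_k = 15/1
k=2  a_k=6  p_k/q_k = 104/7
k=3  a_k=2  p_k/q_k = 223/15
k=4  a_k=6  p_k/q_k = 1442/97
k=5  a_k=1  p_k/q_k = 1665/112
fundamental: x₁=1665, y₁=112  (since 2772225 − 221·12544 = 1)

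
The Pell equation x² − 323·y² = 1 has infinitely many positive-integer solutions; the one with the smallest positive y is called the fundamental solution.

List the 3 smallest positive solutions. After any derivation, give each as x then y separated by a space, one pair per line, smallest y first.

18 1
647 36
23274 1295

√323 → a₀=17, period (1,34); ℓ=2 even so k=1
a_0=17:  p_0=17·1+0=17,  q_0=17·0+1=1
a_1=1:  p_1=1·17+1=18,  q_1=1·1+0=1
(x₁, y₁) = (18, 1);  18² − 323·1² = 1 ✓
k=2:  x_2 = 18·18+323·1·1 = 647,  y_2 = 18·1+1·18 = 36
k=3:  x_3 = 18·647+323·1·36 = 23274,  y_3 = 18·36+1·647 = 1295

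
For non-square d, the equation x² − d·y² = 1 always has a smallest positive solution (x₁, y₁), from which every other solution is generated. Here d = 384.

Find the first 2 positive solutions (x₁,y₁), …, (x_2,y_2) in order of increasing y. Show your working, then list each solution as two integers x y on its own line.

√384 → a₀=19, period (1,1,2,9,2,1,1,38); ℓ=8 even so k=7
i=0: a=19 ⇒ p=19, q=1
i=1: a=1 ⇒ p=20, q=1
…
i=3: a=2 ⇒ p=98, q=5
…
i=5: a=2 ⇒ p=1940, q=99
i=6: a=1 ⇒ p=2861, q=146
i=7: a=1 ⇒ p=4801, q=245
(x₁, y₁) = (4801, 245);  4801² − 384·245² = 1 ✓
(4801+245√384)^2 = 46099201 + 2352490√384

4801 245
46099201 2352490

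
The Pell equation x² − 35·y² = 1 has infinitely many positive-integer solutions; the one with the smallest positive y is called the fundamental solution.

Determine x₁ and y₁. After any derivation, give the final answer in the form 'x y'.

6 1

[5; 1,10] for √35; ℓ=2 ⇒ convergent index 1
a_0=5:  p_0=5·1+0=5,  q_0=5·0+1=1
a_1=1:  p_1=1·5+1=6,  q_1=1·1+0=1
fundamental: x₁=6, y₁=1  (since 36 − 35·1 = 1)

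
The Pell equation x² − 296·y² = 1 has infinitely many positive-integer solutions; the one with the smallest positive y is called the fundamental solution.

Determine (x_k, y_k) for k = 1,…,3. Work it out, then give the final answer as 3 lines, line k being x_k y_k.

√296 = [17; 4,1,7,1,4,34, …], period ℓ=6 (even) → k=5
step 0: (17, 1)  from 17·(1,0) + (0,1)
step 1: (69, 4)  from 4·(17,1) + (1,0)
…
step 3: (671, 39)  from 7·(86,5) + (69,4)
step 4: (757, 44)  from 1·(671,39) + (86,5)
step 5: (3699, 215)  from 4·(757,44) + (671,39)
fundamental: x₁=3699, y₁=215  (since 13682601 − 296·46225 = 1)
n=2: (3699,215)∘(3699,215) = (3699·3699+296·215·215, 3699·215+215·3699) = (27365201,1590570)
n=3: (27365201,1590570)∘(3699,215) = (3699·27365201+296·215·1590570, 3699·1590570+215·27365201) = (202447753299,11767036645)

3699 215
27365201 1590570
202447753299 11767036645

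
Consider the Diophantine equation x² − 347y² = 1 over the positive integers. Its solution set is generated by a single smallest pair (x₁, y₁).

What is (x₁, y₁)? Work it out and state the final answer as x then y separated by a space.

√347 = [18; 1,1,1,2,4,…,1,1,36, …], period ℓ=14 (even) → k=13
i=0: a=18 ⇒ p=18, q=1
i=1: a=1 ⇒ p=19, q=1
…
i=3: a=1 ⇒ p=56, q=3
…
i=8: a=1 ⇒ p=15070, q=809
…
i=10: a=2 ⇒ p=164168, q=8813
i=11: a=1 ⇒ p=238717, q=12815
i=12: a=1 ⇒ p=402885, q=21628
i=13: a=1 ⇒ p=641602, q=34443
(x₁, y₁) = (641602, 34443);  641602² − 347·34443² = 1 ✓

641602 34443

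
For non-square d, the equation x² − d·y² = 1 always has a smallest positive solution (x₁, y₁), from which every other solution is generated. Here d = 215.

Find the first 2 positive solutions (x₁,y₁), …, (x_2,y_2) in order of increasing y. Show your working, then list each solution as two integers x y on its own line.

√215 → a₀=14, period (1,1,1,28); ℓ=4 even so k=3
a_0=14:  p_0=14·1+0=14,  q_0=14·0+1=1
a_1=1:  p_1=1·14+1=15,  q_1=1·1+0=1
a_2=1:  p_2=1·15+14=29,  q_2=1·1+1=2
a_3=1:  p_3=1·29+15=44,  q_3=1·2+1=3
fundamental: x₁=44, y₁=3  (since 1936 − 215·9 = 1)
n=2: (44,3)∘(44,3) = (44·44+215·3·3, 44·3+3·44) = (3871,264)

44 3
3871 264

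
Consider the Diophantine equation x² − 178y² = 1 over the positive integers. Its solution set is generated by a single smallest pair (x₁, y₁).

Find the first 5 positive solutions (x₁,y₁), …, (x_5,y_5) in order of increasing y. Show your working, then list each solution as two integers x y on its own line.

√178 → a₀=13, period (2,1,12,1,2,26); ℓ=6 even so k=5
k=0  a_k=13  p_k/q_k = 13/1
…
k=2  a_k=1  p_k/q_k = 40/3
k=3  a_k=12  p_k/q_k = 507/38
k=4  a_k=1  p_k/q_k = 547/41
k=5  a_k=2  p_k/q_k = 1601/120
(x₁, y₁) = (1601, 120);  1601² − 178·120² = 1 ✓
(x_2, y_2) = (1601·1601 + 178·120·120, 1601·120 + 120·1601) = (5126401, 384240)
(x_3, y_3) = (1601·5126401 + 178·120·384240, 1601·384240 + 120·5126401) = (16414734401, 1230336360)
(x_4, y_4) = (1601·16414734401 + 178·120·1230336360, 1601·1230336360 + 120·16414734401) = (52559974425601, 3939536640480)
(x_5, y_5) = (1601·52559974425601 + 178·120·3939536640480, 1601·3939536640480 + 120·52559974425601) = (168297021696040001, 12614395092480600)

1601 120
5126401 384240
16414734401 1230336360
52559974425601 3939536640480
168297021696040001 12614395092480600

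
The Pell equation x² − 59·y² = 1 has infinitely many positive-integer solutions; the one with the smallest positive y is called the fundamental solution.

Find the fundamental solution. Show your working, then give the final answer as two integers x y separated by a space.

d=59: √d = [7; 1,2,7,2,1,14] (ℓ=6, even), read p_5/q_5
step 0: (7, 1)  from 7·(1,0) + (0,1)
step 1: (8, 1)  from 1·(7,1) + (1,0)
step 2: (23, 3)  from 2·(8,1) + (7,1)
…
step 4: (361, 47)  from 2·(169,22) + (23,3)
step 5: (530, 69)  from 1·(361,47) + (169,22)
fundamental: x₁=530, y₁=69  (since 280900 − 59·4761 = 1)

530 69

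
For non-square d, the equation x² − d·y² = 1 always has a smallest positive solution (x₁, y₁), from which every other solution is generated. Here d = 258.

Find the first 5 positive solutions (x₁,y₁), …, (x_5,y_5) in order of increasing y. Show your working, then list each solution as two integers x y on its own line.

257 16
132097 8224
67897601 4227120
34899234817 2172731456
17938138798337 1116779741264

[16; 16,32] for √258; ℓ=2 ⇒ convergent index 1
i=0: a=16 ⇒ p=16, q=1
i=1: a=16 ⇒ p=257, q=16
→ (257, 16).  Check: 257²=66049, 258·16²=66048, difference 1.
(257+16√258)^2 = 132097 + 8224√258
(257+16√258)^3 = 67897601 + 4227120√258
(257+16√258)^4 = 34899234817 + 2172731456√258
(257+16√258)^5 = 17938138798337 + 1116779741264√258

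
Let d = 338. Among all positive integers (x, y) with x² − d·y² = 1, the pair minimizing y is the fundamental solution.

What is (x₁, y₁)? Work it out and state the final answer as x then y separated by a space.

d=338: √d = [18; 2,1,1,2,36] (ℓ=5, odd), read p_9/q_9
i=0: a=18 ⇒ p=18, q=1
…
i=8: a=1 ⇒ p=43958, q=2391
i=9: a=2 ⇒ p=114243, q=6214
(x₁, y₁) = (114243, 6214);  114243² − 338·6214² = 1 ✓

114243 6214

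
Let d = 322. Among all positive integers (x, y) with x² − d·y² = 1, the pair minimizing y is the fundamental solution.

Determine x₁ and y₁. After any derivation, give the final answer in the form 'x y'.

[17; 1,16,1,34] for √322; ℓ=4 ⇒ convergent index 3
i=0: a=17 ⇒ p=17, q=1
…
i=2: a=16 ⇒ p=305, q=17
i=3: a=1 ⇒ p=323, q=18
→ (323, 18).  Check: 323²=104329, 322·18²=104328, difference 1.

323 18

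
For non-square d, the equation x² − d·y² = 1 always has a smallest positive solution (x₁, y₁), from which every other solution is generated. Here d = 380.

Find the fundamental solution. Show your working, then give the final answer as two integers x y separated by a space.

39 2

d=380: √d = [19; 2,38] (ℓ=2, even), read p_1/q_1
a_0=19:  p_0=19·1+0=19,  q_0=19·0+1=1
a_1=2:  p_1=2·19+1=39,  q_1=2·1+0=2
fundamental: x₁=39, y₁=2  (since 1521 − 380·4 = 1)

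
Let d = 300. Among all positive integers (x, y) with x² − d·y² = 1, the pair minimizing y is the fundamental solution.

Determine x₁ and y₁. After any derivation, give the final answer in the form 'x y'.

d=300: √d = [17; 3,8,3,34] (ℓ=4, even), read p_3/q_3
i=0: a=17 ⇒ p=17, q=1
…
i=2: a=8 ⇒ p=433, q=25
i=3: a=3 ⇒ p=1351, q=78
fundamental: x₁=1351, y₁=78  (since 1825201 − 300·6084 = 1)

1351 78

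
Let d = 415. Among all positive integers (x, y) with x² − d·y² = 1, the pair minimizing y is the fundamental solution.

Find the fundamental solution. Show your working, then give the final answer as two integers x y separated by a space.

18412804 903849

√415 = [20; 2,1,2,4,6,…,1,2,40, …], period ℓ=16 (even) → k=15
a_0=20:  p_0=20·1+0=20,  q_0=20·0+1=1
…
a_3=2:  p_3=2·61+41=163,  q_3=2·3+2=8
a_4=4:  p_4=4·163+61=713,  q_4=4·8+3=35
a_5=6:  p_5=6·713+163=4441,  q_5=6·35+8=218
…
a_9=1:  p_9=1·33939+9595=43534,  q_9=1·1666+471=2137
a_10=1:  p_10=1·43534+33939=77473,  q_10=1·2137+1666=3803
…
a_14=1:  p_14=1·4730294+2110961=6841255,  q_14=1·232201+103623=335824
a_15=2:  p_15=2·6841255+4730294=18412804,  q_15=2·335824+232201=903849
→ (18412804, 903849).  Check: 18412804²=339031351142416, 415·903849²=339031351142415, difference 1.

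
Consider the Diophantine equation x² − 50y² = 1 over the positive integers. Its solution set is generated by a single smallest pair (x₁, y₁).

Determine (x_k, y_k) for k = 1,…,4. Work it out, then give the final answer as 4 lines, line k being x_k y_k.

[7; 14] for √50; ℓ=1 ⇒ convergent index 1
step 0: (7, 1)  from 7·(1,0) + (0,1)
step 1: (99, 14)  from 14·(7,1) + (1,0)
(x₁, y₁) = (99, 14);  99² − 50·14² = 1 ✓
k=2:  x_2 = 99·99+50·14·14 = 19601,  y_2 = 99·14+14·99 = 2772
k=3:  x_3 = 99·19601+50·14·2772 = 3880899,  y_3 = 99·2772+14·19601 = 548842
k=4:  x_4 = 99·3880899+50·14·548842 = 768398401,  y_4 = 99·548842+14·3880899 = 108667944

99 14
19601 2772
3880899 548842
768398401 108667944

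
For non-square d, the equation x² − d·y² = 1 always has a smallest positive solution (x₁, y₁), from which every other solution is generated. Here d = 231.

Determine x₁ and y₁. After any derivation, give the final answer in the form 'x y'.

√231 = [15; 5,30, …], period ℓ=2 (even) → k=1
i=0: a=15 ⇒ p=15, q=1
i=1: a=5 ⇒ p=76, q=5
fundamental: x₁=76, y₁=5  (since 5776 − 231·25 = 1)

76 5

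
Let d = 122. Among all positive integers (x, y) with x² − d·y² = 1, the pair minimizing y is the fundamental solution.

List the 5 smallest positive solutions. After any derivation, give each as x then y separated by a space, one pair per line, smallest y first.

√122 → a₀=11, period (22); ℓ=1 odd so k=1
a_0=11:  p_0=11·1+0=11,  q_0=11·0+1=1
a_1=22:  p_1=22·11+1=243,  q_1=22·1+0=22
(x₁, y₁) = (243, 22);  243² − 122·22² = 1 ✓
k=2:  x_2 = 243·243+122·22·22 = 118097,  y_2 = 243·22+22·243 = 10692
k=3:  x_3 = 243·118097+122·22·10692 = 57394899,  y_3 = 243·10692+22·118097 = 5196290
k=4:  x_4 = 243·57394899+122·22·5196290 = 27893802817,  y_4 = 243·5196290+22·57394899 = 2525386248
k=5:  x_5 = 243·27893802817+122·22·2525386248 = 13556330774163,  y_5 = 243·2525386248+22·27893802817 = 1227332520238

243 22
118097 10692
57394899 5196290
27893802817 2525386248
13556330774163 1227332520238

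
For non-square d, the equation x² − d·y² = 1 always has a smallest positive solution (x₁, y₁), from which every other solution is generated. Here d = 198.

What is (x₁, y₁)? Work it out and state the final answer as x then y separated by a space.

197 14

√198 = [14; 14,28, …], period ℓ=2 (even) → k=1
step 0: (14, 1)  from 14·(1,0) + (0,1)
step 1: (197, 14)  from 14·(14,1) + (1,0)
(x₁, y₁) = (197, 14);  197² − 198·14² = 1 ✓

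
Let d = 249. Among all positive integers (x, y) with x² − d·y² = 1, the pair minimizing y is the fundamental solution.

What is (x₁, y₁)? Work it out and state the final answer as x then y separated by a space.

d=249: √d = [15; 1,3,1,1,5,…,3,1,30] (ℓ=16, even), read p_15/q_15
k=0  a_k=15  p_k/q_k = 15/1
…
k=3  a_k=1  p_k/q_k = 79/5
k=4  a_k=1  p_k/q_k = 142/9
…
k=6  a_k=1  p_k/q_k = 931/59
…
k=10  a_k=1  p_k/q_k = 150586/9543
…
k=12  a_k=1  p_k/q_k = 1017351/64472
k=13  a_k=1  p_k/q_k = 1884116/119401
k=14  a_k=3  p_k/q_k = 6669699/422675
k=15  a_k=1  p_k/q_k = 8553815/542076
fundamental: x₁=8553815, y₁=542076  (since 73167751054225 − 249·293846389776 = 1)

8553815 542076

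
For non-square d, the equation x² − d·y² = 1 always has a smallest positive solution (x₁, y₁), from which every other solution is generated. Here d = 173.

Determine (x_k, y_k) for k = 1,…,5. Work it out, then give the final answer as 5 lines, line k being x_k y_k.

2499849 190060
12498490045601 950242601880
62488675684008728649 4750926036134042180
312424506839974574118902401 23753195401006348176659760
1562028181998744709597444087746249 118758803540015886040113314710300

√173 → a₀=13, period (6,1,1,6,26); ℓ=5 odd so k=9
step 0: (13, 1)  from 13·(1,0) + (0,1)
…
step 2: (92, 7)  from 1·(79,6) + (13,1)
step 3: (171, 13)  from 1·(92,7) + (79,6)
step 4: (1118, 85)  from 6·(171,13) + (92,7)
…
step 6: (176552, 13423)  from 6·(29239,2223) + (1118,85)
…
step 8: (382343, 29069)  from 1·(205791,15646) + (176552,13423)
step 9: (2499849, 190060)  from 6·(382343,29069) + (205791,15646)
fundamental: x₁=2499849, y₁=190060  (since 6249245022801 − 173·36122803600 = 1)
k=2:  x_2 = 2499849·2499849+173·190060·190060 = 12498490045601,  y_2 = 2499849·190060+190060·2499849 = 950242601880
k=3:  x_3 = 2499849·12498490045601+173·190060·950242601880 = 62488675684008728649,  y_3 = 2499849·950242601880+190060·12498490045601 = 4750926036134042180
k=4:  x_4 = 2499849·62488675684008728649+173·190060·4750926036134042180 = 312424506839974574118902401,  y_4 = 2499849·4750926036134042180+190060·62488675684008728649 = 23753195401006348176659760
k=5:  x_5 = 2499849·312424506839974574118902401+173·190060·23753195401006348176659760 = 1562028181998744709597444087746249,  y_5 = 2499849·23753195401006348176659760+190060·312424506839974574118902401 = 118758803540015886040113314710300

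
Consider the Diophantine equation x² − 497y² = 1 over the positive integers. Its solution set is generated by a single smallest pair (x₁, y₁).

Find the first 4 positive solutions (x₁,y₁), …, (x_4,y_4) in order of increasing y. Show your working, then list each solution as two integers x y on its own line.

√497 = [22; 3,2,2,5,6,5,2,2,3,44, …], period ℓ=10 (even) → k=9
i=0: a=22 ⇒ p=22, q=1
i=1: a=3 ⇒ p=67, q=3
i=2: a=2 ⇒ p=156, q=7
i=3: a=2 ⇒ p=379, q=17
…
i=5: a=6 ⇒ p=12685, q=569
i=6: a=5 ⇒ p=65476, q=2937
…
i=8: a=2 ⇒ p=352750, q=15823
i=9: a=3 ⇒ p=1201887, q=53912
(x₁, y₁) = (1201887, 53912);  1201887² − 497·53912² = 1 ✓
(1201887+53912√497)^2 = 2889064721537 + 129592263888√497
(1201887+53912√497)^3 = 6944658661946678751 + 311510514535059400√497
(1201887+53912√497)^4 = 16693389930459326703284737 + 748800875565868281911712√497

1201887 53912
2889064721537 129592263888
6944658661946678751 311510514535059400
16693389930459326703284737 748800875565868281911712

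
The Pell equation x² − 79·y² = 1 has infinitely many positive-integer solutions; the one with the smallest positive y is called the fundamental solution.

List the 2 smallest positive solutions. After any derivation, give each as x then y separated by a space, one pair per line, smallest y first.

80 9
12799 1440

√79 → a₀=8, period (1,7,1,16); ℓ=4 even so k=3
a_0=8:  p_0=8·1+0=8,  q_0=8·0+1=1
…
a_2=7:  p_2=7·9+8=71,  q_2=7·1+1=8
a_3=1:  p_3=1·71+9=80,  q_3=1·8+1=9
(x₁, y₁) = (80, 9);  80² − 79·9² = 1 ✓
k=2:  x_2 = 80·80+79·9·9 = 12799,  y_2 = 80·9+9·80 = 1440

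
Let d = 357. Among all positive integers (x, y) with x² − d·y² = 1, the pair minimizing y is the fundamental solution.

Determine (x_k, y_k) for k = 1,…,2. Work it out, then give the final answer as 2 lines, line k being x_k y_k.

d=357: √d = [18; 1,8,2,8,1,36] (ℓ=6, even), read p_5/q_5
a_0=18:  p_0=18·1+0=18,  q_0=18·0+1=1
…
a_4=8:  p_4=8·359+170=3042,  q_4=8·19+9=161
a_5=1:  p_5=1·3042+359=3401,  q_5=1·161+19=180
fundamental: x₁=3401, y₁=180  (since 11566801 − 357·32400 = 1)
k=2:  x_2 = 3401·3401+357·180·180 = 23133601,  y_2 = 3401·180+180·3401 = 1224360

3401 180
23133601 1224360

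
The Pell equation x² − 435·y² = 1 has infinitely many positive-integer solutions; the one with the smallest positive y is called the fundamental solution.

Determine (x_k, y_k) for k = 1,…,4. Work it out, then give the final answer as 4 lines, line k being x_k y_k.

[20; 1,5,1,40] for √435; ℓ=4 ⇒ convergent index 3
k=0  a_k=20  p_k/q_k = 20/1
…
k=2  a_k=5  p_k/q_k = 125/6
k=3  a_k=1  p_k/q_k = 146/7
(x₁, y₁) = (146, 7);  146² − 435·7² = 1 ✓
n=2: (146,7)∘(146,7) = (146·146+435·7·7, 146·7+7·146) = (42631,2044)
n=3: (42631,2044)∘(146,7) = (146·42631+435·7·2044, 146·2044+7·42631) = (12448106,596841)
n=4: (12448106,596841)∘(146,7) = (146·12448106+435·7·596841, 146·596841+7·12448106) = (3634804321,174275528)

146 7
42631 2044
12448106 596841
3634804321 174275528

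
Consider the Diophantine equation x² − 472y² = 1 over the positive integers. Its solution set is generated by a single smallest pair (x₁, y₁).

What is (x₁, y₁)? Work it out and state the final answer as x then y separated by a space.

306917 14127

[21; 1,2,1,1,1,…,2,1,42] for √472; ℓ=14 ⇒ convergent index 13
i=0: a=21 ⇒ p=21, q=1
i=1: a=1 ⇒ p=22, q=1
i=2: a=2 ⇒ p=65, q=3
i=3: a=1 ⇒ p=87, q=4
i=4: a=1 ⇒ p=152, q=7
i=5: a=1 ⇒ p=239, q=11
…
i=7: a=5 ⇒ p=5779, q=266
…
i=9: a=1 ⇒ p=30003, q=1381
i=10: a=1 ⇒ p=54227, q=2496
…
i=12: a=2 ⇒ p=222687, q=10250
i=13: a=1 ⇒ p=306917, q=14127
fundamental: x₁=306917, y₁=14127  (since 94198044889 − 472·199572129 = 1)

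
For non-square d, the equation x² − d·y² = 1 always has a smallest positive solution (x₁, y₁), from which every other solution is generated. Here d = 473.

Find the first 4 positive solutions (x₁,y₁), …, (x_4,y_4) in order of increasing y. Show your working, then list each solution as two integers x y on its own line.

√473 = [21; 1,2,1,42, …], period ℓ=4 (even) → k=3
a_0=21:  p_0=21·1+0=21,  q_0=21·0+1=1
…
a_2=2:  p_2=2·22+21=65,  q_2=2·1+1=3
a_3=1:  p_3=1·65+22=87,  q_3=1·3+1=4
(x₁, y₁) = (87, 4);  87² − 473·4² = 1 ✓
(x_2, y_2) = (87·87 + 473·4·4, 87·4 + 4·87) = (15137, 696)
(x_3, y_3) = (87·15137 + 473·4·696, 87·696 + 4·15137) = (2633751, 121100)
(x_4, y_4) = (87·2633751 + 473·4·121100, 87·121100 + 4·2633751) = (458257537, 21070704)

87 4
15137 696
2633751 121100
458257537 21070704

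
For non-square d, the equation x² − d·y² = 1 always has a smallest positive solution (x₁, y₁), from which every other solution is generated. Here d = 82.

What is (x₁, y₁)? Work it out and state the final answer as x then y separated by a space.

[9; 18] for √82; ℓ=1 ⇒ convergent index 1
a_0=9:  p_0=9·1+0=9,  q_0=9·0+1=1
a_1=18:  p_1=18·9+1=163,  q_1=18·1+0=18
fundamental: x₁=163, y₁=18  (since 26569 − 82·324 = 1)

163 18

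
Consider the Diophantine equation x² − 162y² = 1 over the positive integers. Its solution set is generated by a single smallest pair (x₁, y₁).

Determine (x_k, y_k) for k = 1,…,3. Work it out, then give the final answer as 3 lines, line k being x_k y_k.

[12; 1,2,1,2,12,2,1,2,1,24] for √162; ℓ=10 ⇒ convergent index 9
a_0=12:  p_0=12·1+0=12,  q_0=12·0+1=1
a_1=1:  p_1=1·12+1=13,  q_1=1·1+0=1
a_2=2:  p_2=2·13+12=38,  q_2=2·1+1=3
a_3=1:  p_3=1·38+13=51,  q_3=1·3+1=4
a_4=2:  p_4=2·51+38=140,  q_4=2·4+3=11
…
a_6=2:  p_6=2·1731+140=3602,  q_6=2·136+11=283
a_7=1:  p_7=1·3602+1731=5333,  q_7=1·283+136=419
a_8=2:  p_8=2·5333+3602=14268,  q_8=2·419+283=1121
a_9=1:  p_9=1·14268+5333=19601,  q_9=1·1121+419=1540
fundamental: x₁=19601, y₁=1540  (since 384199201 − 162·2371600 = 1)
n=2: (19601,1540)∘(19601,1540) = (19601·19601+162·1540·1540, 19601·1540+1540·19601) = (768398401,60371080)
n=3: (768398401,60371080)∘(19601,1540) = (19601·768398401+162·1540·60371080, 19601·60371080+1540·768398401) = (30122754096401,2366667076620)

19601 1540
768398401 60371080
30122754096401 2366667076620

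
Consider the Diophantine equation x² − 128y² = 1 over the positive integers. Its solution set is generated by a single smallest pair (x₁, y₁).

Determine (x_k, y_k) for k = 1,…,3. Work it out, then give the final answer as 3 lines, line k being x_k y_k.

577 51
665857 58854
768398401 67917465

d=128: √d = [11; 3,5,3,22] (ℓ=4, even), read p_3/q_3
i=0: a=11 ⇒ p=11, q=1
i=1: a=3 ⇒ p=34, q=3
i=2: a=5 ⇒ p=181, q=16
i=3: a=3 ⇒ p=577, q=51
→ (577, 51).  Check: 577²=332929, 128·51²=332928, difference 1.
(x_2, y_2) = (577·577 + 128·51·51, 577·51 + 51·577) = (665857, 58854)
(x_3, y_3) = (577·665857 + 128·51·58854, 577·58854 + 51·665857) = (768398401, 67917465)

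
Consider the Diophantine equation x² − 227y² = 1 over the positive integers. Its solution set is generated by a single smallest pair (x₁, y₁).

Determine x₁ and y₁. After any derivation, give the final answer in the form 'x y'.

226 15

√227 → a₀=15, period (15,30); ℓ=2 even so k=1
a_0=15:  p_0=15·1+0=15,  q_0=15·0+1=1
a_1=15:  p_1=15·15+1=226,  q_1=15·1+0=15
→ (226, 15).  Check: 226²=51076, 227·15²=51075, difference 1.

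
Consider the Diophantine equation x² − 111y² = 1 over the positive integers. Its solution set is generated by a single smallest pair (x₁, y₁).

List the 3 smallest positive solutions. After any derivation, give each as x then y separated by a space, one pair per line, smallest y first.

295 28
174049 16520
102688615 9746772

√111 → a₀=10, period (1,1,6,1,1,20); ℓ=6 even so k=5
i=0: a=10 ⇒ p=10, q=1
i=1: a=1 ⇒ p=11, q=1
i=2: a=1 ⇒ p=21, q=2
…
i=4: a=1 ⇒ p=158, q=15
i=5: a=1 ⇒ p=295, q=28
(x₁, y₁) = (295, 28);  295² − 111·28² = 1 ✓
(295+28√111)^2 = 174049 + 16520√111
(295+28√111)^3 = 102688615 + 9746772√111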